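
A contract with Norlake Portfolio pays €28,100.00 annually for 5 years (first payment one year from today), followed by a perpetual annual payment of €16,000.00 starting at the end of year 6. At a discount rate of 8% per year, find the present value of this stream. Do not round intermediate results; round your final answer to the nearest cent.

PV of 5-year annuity: €28,100.00 × [1 − (1+0.08)^−5] / 0.08 = 112195.15204
Perpetuity value at year 5: €16,000.00 / 0.08 = 200000.00000
PV of perpetuity: 200000.00000 / (1+0.08)^5 = 136116.63941
Total PV = 112195.15204 + 136116.63941 = 248311.79145

€248311.79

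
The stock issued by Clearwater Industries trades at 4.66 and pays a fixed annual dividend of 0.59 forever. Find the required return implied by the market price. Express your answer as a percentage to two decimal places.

P = C/r ⇒ r = C/P = 0.59/4.66 = 0.126609

12.66%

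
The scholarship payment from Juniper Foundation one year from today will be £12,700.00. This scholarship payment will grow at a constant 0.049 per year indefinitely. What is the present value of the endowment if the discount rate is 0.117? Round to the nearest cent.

£186764.71

Growing perpetuity: P = D₁ / (r − g) = £12,700.0000 / (0.117 − 0.049) = £186,764.71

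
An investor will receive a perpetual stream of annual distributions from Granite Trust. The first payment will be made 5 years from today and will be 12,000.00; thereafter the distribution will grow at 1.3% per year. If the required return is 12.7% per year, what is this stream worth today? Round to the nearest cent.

65250.03

Value at end of year 4: C₁ / (r − g) = 12,000.00 / (0.127 − 0.013) = 105,263.1579
Discount to today: PV = 105,263.1579 / (1 + 0.127)^4 = 105,263.1579 / 1.613228 = 65,250.03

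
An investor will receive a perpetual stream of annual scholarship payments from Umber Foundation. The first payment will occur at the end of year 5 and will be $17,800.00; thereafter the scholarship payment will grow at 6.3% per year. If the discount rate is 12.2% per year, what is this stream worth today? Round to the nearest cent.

Value at end of year 4: C₁ / (r − g) = $17,800.00 / (0.122 − 0.063) = $301,694.9153
Discount to today: PV = $301,694.9153 / (1 + 0.122)^4 = $301,694.9153 / 1.584789 = $190,369.15

$190369.15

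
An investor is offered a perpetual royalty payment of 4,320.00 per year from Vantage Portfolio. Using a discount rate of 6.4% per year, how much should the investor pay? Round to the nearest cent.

67500.00

Level perpetuity: PV = C / r = 4,320.00 / 0.064 = 67,500.00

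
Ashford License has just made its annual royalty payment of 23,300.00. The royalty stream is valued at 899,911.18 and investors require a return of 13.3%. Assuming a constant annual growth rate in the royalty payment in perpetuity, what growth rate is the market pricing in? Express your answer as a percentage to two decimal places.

10.44%

P = D₀(1+g)/(r−g) ⇒ P(r−g) = D₀(1+g) ⇒ g(P+D₀) = P·r − D₀
g = (P·r − D₀)/(P + D₀) = (899,911.18×0.133 − 23,300.00) / (899,911.18 + 23,300.00) = 0.104405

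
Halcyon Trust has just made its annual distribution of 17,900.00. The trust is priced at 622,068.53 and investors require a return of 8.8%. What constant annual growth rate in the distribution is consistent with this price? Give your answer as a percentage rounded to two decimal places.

P = D₀(1+g)/(r−g) ⇒ P(r−g) = D₀(1+g) ⇒ g(P+D₀) = P·r − D₀
g = (P·r − D₀)/(P + D₀) = (622,068.53×0.088 − 17,900.00) / (622,068.53 + 17,900.00) = 0.057569

5.76%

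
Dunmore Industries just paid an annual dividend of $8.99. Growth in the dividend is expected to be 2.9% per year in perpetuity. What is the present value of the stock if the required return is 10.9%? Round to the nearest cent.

$115.63

D₁ = D₀ × (1 + g) = $8.99 × 1.029 = $9.2507
Growing perpetuity: P = D₁ / (r − g) = $9.2507 / (0.109 − 0.029) = $115.63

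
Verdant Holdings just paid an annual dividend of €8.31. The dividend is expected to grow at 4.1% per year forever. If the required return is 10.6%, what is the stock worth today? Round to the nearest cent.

D₁ = D₀ × (1 + g) = €8.31 × 1.041 = €8.6507
Growing perpetuity: P = D₁ / (r − g) = €8.6507 / (0.106 − 0.041) = €133.09

€133.09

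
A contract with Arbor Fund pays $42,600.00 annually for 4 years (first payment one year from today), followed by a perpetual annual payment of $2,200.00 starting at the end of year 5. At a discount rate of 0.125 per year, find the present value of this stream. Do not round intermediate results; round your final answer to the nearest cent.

PV of 4-year annuity: $42,600.00 × [1 − (1+0.125)^−4] / 0.125 = 128040.23777
Perpetuity value at year 4: $2,200.00 / 0.125 = 17600.00000
PV of perpetuity: 17600.00000 / (1+0.125)^4 = 10987.59335
Total PV = 128040.23777 + 10987.59335 = 139027.83112

$139027.83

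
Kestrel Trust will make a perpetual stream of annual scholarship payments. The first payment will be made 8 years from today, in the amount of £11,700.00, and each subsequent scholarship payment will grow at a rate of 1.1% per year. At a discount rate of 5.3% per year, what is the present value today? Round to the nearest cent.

£194060.87

Value at end of year 7: C₁ / (r − g) = £11,700.00 / (0.053 − 0.011) = £278,571.4286
Discount to today: PV = £278,571.4286 / (1 + 0.053)^7 = £278,571.4286 / 1.435485 = £194,060.87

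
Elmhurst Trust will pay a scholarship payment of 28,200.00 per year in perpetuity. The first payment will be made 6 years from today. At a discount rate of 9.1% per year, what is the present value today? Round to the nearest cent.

Value at end of year 5: C / r = 28,200.00 / 0.091 = 309,890.1099
Discount to today: PV = 309,890.1099 / (1 + 0.091)^5 = 309,890.1099 / 1.545695 = 200,485.96

200485.96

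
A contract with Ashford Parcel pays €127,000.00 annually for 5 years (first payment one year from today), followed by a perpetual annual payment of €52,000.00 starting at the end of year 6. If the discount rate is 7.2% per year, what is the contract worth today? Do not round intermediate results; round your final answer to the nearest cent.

€1028097.26

PV of 5-year annuity: €127,000.00 × [1 − (1+0.072)^−5] / 0.072 = 517948.40411
Perpetuity value at year 5: €52,000.00 / 0.072 = 722222.22222
PV of perpetuity: 722222.22222 / (1+0.072)^5 = 510148.85991
Total PV = 517948.40411 + 510148.85991 = 1028097.26402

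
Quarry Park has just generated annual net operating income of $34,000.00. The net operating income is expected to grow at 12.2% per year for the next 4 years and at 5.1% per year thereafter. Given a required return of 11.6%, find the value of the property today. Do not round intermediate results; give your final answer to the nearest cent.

$699510.01

D_1 = 38148.00000
D_2 = 42802.05600
D_3 = 48023.90683
D_4 = 53882.82347
Terminal value at year 4: TV = D_4×(1+g_2)/(r−g_2) = 56630.84746/0.065 = 871243.80711
P_0 = D_1/(1+r)^1 + D_2/(1+r)^2 + D_3/(1+r)^3 + D_4/(1+r)^4 + TV/(1+r)^4
    = 34182.79570 + 34366.57417 + 34551.34070 + 34737.10059 + 561672.19577 = 699510.00693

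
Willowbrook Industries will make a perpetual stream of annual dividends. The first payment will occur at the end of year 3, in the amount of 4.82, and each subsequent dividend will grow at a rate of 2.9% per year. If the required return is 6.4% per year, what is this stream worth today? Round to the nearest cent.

121.65

Value at end of year 2: C₁ / (r − g) = 4.82 / (0.064 − 0.029) = 137.7143
Discount to today: PV = 137.7143 / (1 + 0.064)^2 = 137.7143 / 1.132096 = 121.65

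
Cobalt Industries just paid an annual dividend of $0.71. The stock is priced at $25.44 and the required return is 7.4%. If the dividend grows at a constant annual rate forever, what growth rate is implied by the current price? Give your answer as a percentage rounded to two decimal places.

P = D₀(1+g)/(r−g) ⇒ P(r−g) = D₀(1+g) ⇒ g(P+D₀) = P·r − D₀
g = (P·r − D₀)/(P + D₀) = ($25.44×0.074 − $0.71) / ($25.44 + $0.71) = 0.044840

4.48%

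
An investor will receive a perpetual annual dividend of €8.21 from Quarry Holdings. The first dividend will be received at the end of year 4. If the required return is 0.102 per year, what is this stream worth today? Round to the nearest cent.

Value at end of year 3: C / r = €8.21 / 0.102 = €80.4902
Discount to today: PV = €80.4902 / (1 + 0.102)^3 = €80.4902 / 1.338273 = €60.14

€60.14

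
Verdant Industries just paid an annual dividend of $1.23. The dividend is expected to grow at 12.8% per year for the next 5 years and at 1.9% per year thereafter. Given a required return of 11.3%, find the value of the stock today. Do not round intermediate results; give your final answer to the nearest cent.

D_1 = 1.38744
D_2 = 1.56503
D_3 = 1.76536
D_4 = 1.99132
D_5 = 2.24621
Terminal value at year 5: TV = D_5×(1+g_2)/(r−g_2) = 2.28889/0.094 = 24.34989
P_0 = D_1/(1+r)^1 + D_2/(1+r)^2 + D_3/(1+r)^3 + D_4/(1+r)^4 + D_5/(1+r)^5 + TV/(1+r)^5
    = 1.24658 + 1.26338 + 1.28040 + 1.29766 + 1.31515 + 14.25677 = 20.65994

$20.66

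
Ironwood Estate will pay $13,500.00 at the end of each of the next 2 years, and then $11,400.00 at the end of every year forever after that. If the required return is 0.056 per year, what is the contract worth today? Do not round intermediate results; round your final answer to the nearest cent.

$207443.24

PV of 2-year annuity: $13,500.00 × [1 − (1+0.056)^−2] / 0.056 = 24890.23760
Perpetuity value at year 2: $11,400.00 / 0.056 = 203571.42857
PV of perpetuity: 203571.42857 / (1+0.056)^2 = 182553.00571
Total PV = 24890.23760 + 182553.00571 = 207443.24331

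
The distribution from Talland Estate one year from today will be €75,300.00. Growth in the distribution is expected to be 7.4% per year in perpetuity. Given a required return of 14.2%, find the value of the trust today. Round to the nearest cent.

Growing perpetuity: P = D₁ / (r − g) = €75,300.0000 / (0.142 − 0.074) = €1,107,352.94

€1107352.94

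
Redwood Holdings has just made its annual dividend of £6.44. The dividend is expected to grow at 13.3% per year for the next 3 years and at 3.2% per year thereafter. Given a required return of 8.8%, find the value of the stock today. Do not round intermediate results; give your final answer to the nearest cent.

D_1 = 7.29652
D_2 = 8.26696
D_3 = 9.36646
Terminal value at year 3: TV = D_3×(1+g_2)/(r−g_2) = 9.66619/0.056 = 172.61052
P_0 = D_1/(1+r)^1 + D_2/(1+r)^2 + D_3/(1+r)^3 + TV/(1+r)^3
    = 6.70636 + 6.98374 + 7.27259 + 134.02338 = 154.98607

£154.99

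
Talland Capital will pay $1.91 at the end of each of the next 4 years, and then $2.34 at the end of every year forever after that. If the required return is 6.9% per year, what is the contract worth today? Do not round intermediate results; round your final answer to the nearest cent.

PV of 4-year annuity: $1.91 × [1 − (1+0.069)^−4] / 0.069 = 6.48421
Perpetuity value at year 4: $2.34 / 0.069 = 33.91304
PV of perpetuity: 33.91304 / (1+0.069)^4 = 25.96904
Total PV = 6.48421 + 25.96904 = 32.45325

$32.45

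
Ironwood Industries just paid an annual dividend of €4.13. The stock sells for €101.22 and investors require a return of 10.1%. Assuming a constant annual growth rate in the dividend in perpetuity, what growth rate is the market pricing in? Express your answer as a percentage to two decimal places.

P = D₀(1+g)/(r−g) ⇒ P(r−g) = D₀(1+g) ⇒ g(P+D₀) = P·r − D₀
g = (P·r − D₀)/(P + D₀) = (€101.22×0.101 − €4.13) / (€101.22 + €4.13) = 0.057838

5.78%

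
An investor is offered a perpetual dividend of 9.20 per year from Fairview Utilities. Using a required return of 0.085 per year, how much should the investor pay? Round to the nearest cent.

108.24

Level perpetuity: PV = C / r = 9.20 / 0.085 = 108.24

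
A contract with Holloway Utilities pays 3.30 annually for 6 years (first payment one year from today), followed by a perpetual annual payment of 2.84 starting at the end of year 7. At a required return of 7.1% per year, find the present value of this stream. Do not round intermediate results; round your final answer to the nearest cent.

42.19

PV of 6-year annuity: 3.30 × [1 − (1+0.071)^−6] / 0.071 = 15.68114
Perpetuity value at year 6: 2.84 / 0.071 = 40.00000
PV of perpetuity: 40.00000 / (1+0.071)^6 = 26.50472
Total PV = 15.68114 + 26.50472 = 42.18586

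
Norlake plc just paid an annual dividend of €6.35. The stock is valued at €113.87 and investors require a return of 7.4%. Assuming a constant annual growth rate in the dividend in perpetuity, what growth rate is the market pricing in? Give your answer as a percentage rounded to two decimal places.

1.73%

P = D₀(1+g)/(r−g) ⇒ P(r−g) = D₀(1+g) ⇒ g(P+D₀) = P·r − D₀
g = (P·r − D₀)/(P + D₀) = (€113.87×0.074 − €6.35) / (€113.87 + €6.35) = 0.017272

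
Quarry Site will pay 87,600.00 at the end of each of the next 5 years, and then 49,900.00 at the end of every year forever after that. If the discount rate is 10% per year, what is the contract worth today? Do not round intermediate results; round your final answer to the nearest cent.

PV of 5-year annuity: 87,600.00 × [1 − (1+0.1)^−5] / 0.1 = 332072.92100
Perpetuity value at year 5: 49,900.00 / 0.1 = 499000.00000
PV of perpetuity: 499000.00000 / (1+0.1)^5 = 309839.74021
Total PV = 332072.92100 + 309839.74021 = 641912.66121

641912.66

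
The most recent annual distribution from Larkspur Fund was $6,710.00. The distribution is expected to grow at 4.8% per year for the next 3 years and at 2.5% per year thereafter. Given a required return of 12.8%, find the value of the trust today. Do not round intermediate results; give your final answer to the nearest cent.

D_1 = 7032.08000
D_2 = 7369.61984
D_3 = 7723.36159
Terminal value at year 3: TV = D_3×(1+g_2)/(r−g_2) = 7916.44563/0.103 = 76858.69546
P_0 = D_1/(1+r)^1 + D_2/(1+r)^2 + D_3/(1+r)^3 + TV/(1+r)^3
    = 6234.11348 + 5791.97777 + 5381.19920 + 53550.76876 = 70958.05921

$70958.06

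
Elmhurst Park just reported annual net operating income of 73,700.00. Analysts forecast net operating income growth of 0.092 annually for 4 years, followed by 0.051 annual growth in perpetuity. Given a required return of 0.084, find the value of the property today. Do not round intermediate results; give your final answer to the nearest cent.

2717574.60

D_1 = 80480.40000
D_2 = 87884.59680
D_3 = 95969.97971
D_4 = 104799.21784
Terminal value at year 4: TV = D_4×(1+g_2)/(r−g_2) = 110143.97795/0.033 = 3337696.30146
P_0 = D_1/(1+r)^1 + D_2/(1+r)^2 + D_3/(1+r)^3 + D_4/(1+r)^4 + TV/(1+r)^4
    = 74243.91144 + 74791.83698 + 75343.80626 + 75899.84911 + 2417295.19445 = 2717574.59825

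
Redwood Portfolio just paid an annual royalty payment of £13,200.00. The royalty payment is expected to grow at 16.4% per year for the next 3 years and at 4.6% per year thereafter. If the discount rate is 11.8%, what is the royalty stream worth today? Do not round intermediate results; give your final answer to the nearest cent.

D_1 = 15364.80000
D_2 = 17884.62720
D_3 = 20817.70606
Terminal value at year 3: TV = D_3×(1+g_2)/(r−g_2) = 21775.32054/0.072 = 302435.00749
P_0 = D_1/(1+r)^1 + D_2/(1+r)^2 + D_3/(1+r)^3 + TV/(1+r)^3
    = 13743.11270 + 14308.57172 + 14897.29650 + 216424.61300 = 259373.59391

£259373.59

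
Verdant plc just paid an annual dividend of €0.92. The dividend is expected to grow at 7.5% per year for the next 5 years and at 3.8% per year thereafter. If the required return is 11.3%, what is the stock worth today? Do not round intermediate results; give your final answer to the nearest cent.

€14.85

D_1 = 0.98900
D_2 = 1.06317
D_3 = 1.14291
D_4 = 1.22863
D_5 = 1.32078
Terminal value at year 5: TV = D_5×(1+g_2)/(r−g_2) = 1.37097/0.075 = 18.27958
P_0 = D_1/(1+r)^1 + D_2/(1+r)^2 + D_3/(1+r)^3 + D_4/(1+r)^4 + D_5/(1+r)^5 + TV/(1+r)^5
    = 0.88859 + 0.85825 + 0.82895 + 0.80065 + 0.77331 + 10.70263 = 14.85238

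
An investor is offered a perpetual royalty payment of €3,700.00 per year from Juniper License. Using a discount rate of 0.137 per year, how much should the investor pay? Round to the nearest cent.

€27007.30

Level perpetuity: PV = C / r = €3,700.00 / 0.137 = €27,007.30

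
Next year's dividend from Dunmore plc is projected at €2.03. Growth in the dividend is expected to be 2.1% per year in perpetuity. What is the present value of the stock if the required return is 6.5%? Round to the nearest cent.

Growing perpetuity: P = D₁ / (r − g) = €2.0300 / (0.065 − 0.021) = €46.14

€46.14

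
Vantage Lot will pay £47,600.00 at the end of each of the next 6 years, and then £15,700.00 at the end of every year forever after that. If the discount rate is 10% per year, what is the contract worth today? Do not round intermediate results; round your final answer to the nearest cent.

PV of 6-year annuity: £47,600.00 × [1 − (1+0.1)^−6] / 0.1 = 207310.40929
Perpetuity value at year 6: £15,700.00 / 0.1 = 157000.00000
PV of perpetuity: 157000.00000 / (1+0.1)^6 = 88622.40702
Total PV = 207310.40929 + 88622.40702 = 295932.81631

£295932.82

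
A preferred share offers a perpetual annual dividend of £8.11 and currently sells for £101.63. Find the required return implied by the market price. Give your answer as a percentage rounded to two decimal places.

P = C/r ⇒ r = C/P = £8.11/£101.63 = 0.079799

7.98%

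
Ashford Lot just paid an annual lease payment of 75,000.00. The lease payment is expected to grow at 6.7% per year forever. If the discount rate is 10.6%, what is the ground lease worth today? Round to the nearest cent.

2051923.08

D₁ = D₀ × (1 + g) = 75,000.00 × 1.067 = 80,025.0000
Growing perpetuity: P = D₁ / (r − g) = 80,025.0000 / (0.106 − 0.067) = 2,051,923.08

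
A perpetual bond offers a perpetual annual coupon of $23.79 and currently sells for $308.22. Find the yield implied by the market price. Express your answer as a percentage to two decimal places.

P = C/r ⇒ r = C/P = $23.79/$308.22 = 0.077185

7.72%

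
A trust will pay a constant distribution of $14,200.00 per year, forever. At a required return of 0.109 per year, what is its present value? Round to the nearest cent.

Level perpetuity: PV = C / r = $14,200.00 / 0.109 = $130,275.23

$130275.23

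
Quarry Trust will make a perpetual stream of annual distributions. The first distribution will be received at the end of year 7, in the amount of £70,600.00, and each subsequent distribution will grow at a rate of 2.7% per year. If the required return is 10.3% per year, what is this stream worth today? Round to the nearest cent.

£515867.34

Value at end of year 6: C₁ / (r − g) = £70,600.00 / (0.103 − 0.027) = £928,947.3684
Discount to today: PV = £928,947.3684 / (1 + 0.103)^6 = £928,947.3684 / 1.800749 = £515,867.34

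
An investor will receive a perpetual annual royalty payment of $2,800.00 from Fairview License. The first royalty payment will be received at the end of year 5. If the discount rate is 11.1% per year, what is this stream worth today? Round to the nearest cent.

$16556.89

Value at end of year 4: C / r = $2,800.00 / 0.111 = $25,225.2252
Discount to today: PV = $25,225.2252 / (1 + 0.111)^4 = $25,225.2252 / 1.523548 = $16,556.89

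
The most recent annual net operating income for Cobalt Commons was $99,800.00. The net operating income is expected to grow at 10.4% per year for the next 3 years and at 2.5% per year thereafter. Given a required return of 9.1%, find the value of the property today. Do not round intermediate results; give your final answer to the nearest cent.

D_1 = 110179.20000
D_2 = 121637.83680
D_3 = 134288.17183
Terminal value at year 3: TV = D_3×(1+g_2)/(r−g_2) = 137645.37612/0.066 = 2085536.00186
P_0 = D_1/(1+r)^1 + D_2/(1+r)^2 + D_3/(1+r)^3 + TV/(1+r)^3
    = 100989.18423 + 102192.53840 + 103410.23134 + 1605992.22918 = 1912584.18315

$1912584.18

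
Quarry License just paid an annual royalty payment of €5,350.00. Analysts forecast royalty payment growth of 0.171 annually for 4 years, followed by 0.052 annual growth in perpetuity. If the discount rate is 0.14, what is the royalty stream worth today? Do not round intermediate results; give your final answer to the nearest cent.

€94097.39

D_1 = 6264.85000
D_2 = 7336.13935
D_3 = 8590.61918
D_4 = 10059.61506
Terminal value at year 4: TV = D_4×(1+g_2)/(r−g_2) = 10582.71504/0.088 = 120258.12547
P_0 = D_1/(1+r)^1 + D_2/(1+r)^2 + D_3/(1+r)^3 + D_4/(1+r)^4 + TV/(1+r)^4
    = 5495.48246 + 5644.92101 + 5798.42325 + 5956.09967 + 71202.46429 = 94097.39068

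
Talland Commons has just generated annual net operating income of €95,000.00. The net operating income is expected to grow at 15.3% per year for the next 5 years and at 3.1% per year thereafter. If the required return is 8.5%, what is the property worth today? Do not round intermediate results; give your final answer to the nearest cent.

€3030156.75

D_1 = 109535.00000
D_2 = 126293.85500
D_3 = 145616.81481
D_4 = 167896.18748
D_5 = 193584.30417
Terminal value at year 5: TV = D_5×(1+g_2)/(r−g_2) = 199585.41760/0.054 = 3696026.25177
P_0 = D_1/(1+r)^1 + D_2/(1+r)^2 + D_3/(1+r)^3 + D_4/(1+r)^4 + D_5/(1+r)^5 + TV/(1+r)^5
    = 100953.91705 + 107280.98282 + 114004.58359 + 121149.57131 + 128742.35551 + 2458025.34309 = 3030156.75337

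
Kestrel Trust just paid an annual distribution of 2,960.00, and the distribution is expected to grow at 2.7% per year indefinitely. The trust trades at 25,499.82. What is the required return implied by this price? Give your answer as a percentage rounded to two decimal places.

D₁ = 2,960.00 × 1.027 = 3,039.9200
P = D₁/(r − g) ⇒ r = D₁/P + g = 3,039.9200/25,499.82 + 0.027 = 0.119213 + 0.027 = 0.146213

14.62%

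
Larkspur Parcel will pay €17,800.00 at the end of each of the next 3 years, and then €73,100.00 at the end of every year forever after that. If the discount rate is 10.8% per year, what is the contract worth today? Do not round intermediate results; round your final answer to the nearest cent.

€541242.97

PV of 3-year annuity: €17,800.00 × [1 − (1+0.108)^−3] / 0.108 = 43649.87647
Perpetuity value at year 3: €73,100.00 / 0.108 = 676851.85185
PV of perpetuity: 676851.85185 / (1+0.108)^3 = 497593.08949
Total PV = 43649.87647 + 497593.08949 = 541242.96596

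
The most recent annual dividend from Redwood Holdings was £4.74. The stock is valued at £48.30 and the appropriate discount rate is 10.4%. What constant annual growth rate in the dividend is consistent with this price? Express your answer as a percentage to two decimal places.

0.53%

P = D₀(1+g)/(r−g) ⇒ P(r−g) = D₀(1+g) ⇒ g(P+D₀) = P·r − D₀
g = (P·r − D₀)/(P + D₀) = (£48.30×0.104 − £4.74) / (£48.30 + £4.74) = 0.005339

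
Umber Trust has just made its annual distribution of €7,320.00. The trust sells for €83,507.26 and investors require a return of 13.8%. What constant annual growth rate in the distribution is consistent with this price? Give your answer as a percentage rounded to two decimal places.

4.63%

P = D₀(1+g)/(r−g) ⇒ P(r−g) = D₀(1+g) ⇒ g(P+D₀) = P·r − D₀
g = (P·r − D₀)/(P + D₀) = (€83,507.26×0.138 − €7,320.00) / (€83,507.26 + €7,320.00) = 0.046286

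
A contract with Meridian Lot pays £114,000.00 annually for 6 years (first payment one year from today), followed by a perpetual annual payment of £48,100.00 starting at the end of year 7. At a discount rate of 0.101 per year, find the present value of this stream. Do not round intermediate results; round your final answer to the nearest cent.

£762410.17

PV of 6-year annuity: £114,000.00 × [1 − (1+0.101)^−6] / 0.101 = 495048.09911
Perpetuity value at year 6: £48,100.00 / 0.101 = 476237.62376
PV of perpetuity: 476237.62376 / (1+0.101)^6 = 267362.06616
Total PV = 495048.09911 + 267362.06616 = 762410.16526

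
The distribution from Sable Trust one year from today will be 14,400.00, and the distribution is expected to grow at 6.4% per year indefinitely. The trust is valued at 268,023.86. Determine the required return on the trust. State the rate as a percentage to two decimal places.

P = D₁/(r − g) ⇒ r = D₁/P + g = 14,400.0000/268,023.86 + 0.064 = 0.053727 + 0.064 = 0.117727

11.77%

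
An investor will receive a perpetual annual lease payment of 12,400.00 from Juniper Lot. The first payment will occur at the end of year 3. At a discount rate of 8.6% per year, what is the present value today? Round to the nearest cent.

122254.14

Value at end of year 2: C / r = 12,400.00 / 0.086 = 144,186.0465
Discount to today: PV = 144,186.0465 / (1 + 0.086)^2 = 144,186.0465 / 1.179396 = 122,254.14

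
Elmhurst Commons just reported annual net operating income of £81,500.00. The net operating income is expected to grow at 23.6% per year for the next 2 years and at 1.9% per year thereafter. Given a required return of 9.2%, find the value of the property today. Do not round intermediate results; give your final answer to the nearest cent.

£1654132.24

D_1 = 100734.00000
D_2 = 124507.22400
Terminal value at year 2: TV = D_2×(1+g_2)/(r−g_2) = 126872.86126/0.073 = 1737984.40077
P_0 = D_1/(1+r)^1 + D_2/(1+r)^2 + TV/(1+r)^2
    = 92247.25275 + 104411.72564 + 1457473.26608 = 1654132.24447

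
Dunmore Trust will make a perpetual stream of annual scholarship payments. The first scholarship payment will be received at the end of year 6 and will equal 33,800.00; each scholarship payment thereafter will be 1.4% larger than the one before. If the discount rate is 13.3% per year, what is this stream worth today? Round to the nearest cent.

152131.87

Value at end of year 5: C₁ / (r − g) = 33,800.00 / (0.133 − 0.014) = 284,033.6134
Discount to today: PV = 284,033.6134 / (1 + 0.133)^5 = 284,033.6134 / 1.867022 = 152,131.87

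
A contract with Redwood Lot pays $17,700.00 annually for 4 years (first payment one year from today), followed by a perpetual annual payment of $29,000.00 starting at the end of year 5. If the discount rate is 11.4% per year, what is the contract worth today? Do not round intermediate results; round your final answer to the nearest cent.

PV of 4-year annuity: $17,700.00 × [1 − (1+0.114)^−4] / 0.114 = 54447.57820
Perpetuity value at year 4: $29,000.00 / 0.114 = 254385.96491
PV of perpetuity: 254385.96491 / (1+0.114)^4 = 165178.06842
Total PV = 54447.57820 + 165178.06842 = 219625.64663

$219625.65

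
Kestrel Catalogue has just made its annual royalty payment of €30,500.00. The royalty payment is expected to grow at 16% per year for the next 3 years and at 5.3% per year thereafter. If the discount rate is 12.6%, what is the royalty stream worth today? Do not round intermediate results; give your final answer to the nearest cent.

D_1 = 35380.00000
D_2 = 41040.80000
D_3 = 47607.32800
Terminal value at year 3: TV = D_3×(1+g_2)/(r−g_2) = 50130.51638/0.073 = 686719.40252
P_0 = D_1/(1+r)^1 + D_2/(1+r)^2 + D_3/(1+r)^3 + TV/(1+r)^3
    = 31420.95915 + 32369.72701 + 33347.14328 + 481021.12151 = 578158.95094

€578158.95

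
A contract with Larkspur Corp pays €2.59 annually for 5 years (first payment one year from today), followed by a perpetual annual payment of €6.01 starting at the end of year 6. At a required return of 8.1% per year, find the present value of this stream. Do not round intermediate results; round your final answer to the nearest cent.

PV of 5-year annuity: €2.59 × [1 − (1+0.081)^−5] / 0.081 = 10.31392
Perpetuity value at year 5: €6.01 / 0.081 = 74.19753
PV of perpetuity: 74.19753 / (1+0.081)^5 = 50.26446
Total PV = 10.31392 + 50.26446 = 60.57838

€60.58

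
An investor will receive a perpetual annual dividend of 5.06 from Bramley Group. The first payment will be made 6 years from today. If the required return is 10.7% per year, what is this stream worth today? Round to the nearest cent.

28.45

Value at end of year 5: C / r = 5.06 / 0.107 = 47.2897
Discount to today: PV = 47.2897 / (1 + 0.107)^5 = 47.2897 / 1.662410 = 28.45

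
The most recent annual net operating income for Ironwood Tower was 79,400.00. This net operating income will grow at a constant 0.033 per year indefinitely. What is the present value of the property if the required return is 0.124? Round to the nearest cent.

901320.88

D₁ = D₀ × (1 + g) = 79,400.00 × 1.033 = 82,020.2000
Growing perpetuity: P = D₁ / (r − g) = 82,020.2000 / (0.124 − 0.033) = 901,320.88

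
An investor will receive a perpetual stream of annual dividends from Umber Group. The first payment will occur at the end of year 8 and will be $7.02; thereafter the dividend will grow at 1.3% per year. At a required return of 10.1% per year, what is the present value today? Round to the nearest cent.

Value at end of year 7: C₁ / (r − g) = $7.02 / (0.101 − 0.013) = $79.7727
Discount to today: PV = $79.7727 / (1 + 0.101)^7 = $79.7727 / 1.961152 = $40.68

$40.68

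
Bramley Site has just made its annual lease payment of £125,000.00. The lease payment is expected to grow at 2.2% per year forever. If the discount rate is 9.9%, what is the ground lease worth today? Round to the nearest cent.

D₁ = D₀ × (1 + g) = £125,000.00 × 1.022 = £127,750.0000
Growing perpetuity: P = D₁ / (r − g) = £127,750.0000 / (0.099 − 0.022) = £1,659,090.91

£1659090.91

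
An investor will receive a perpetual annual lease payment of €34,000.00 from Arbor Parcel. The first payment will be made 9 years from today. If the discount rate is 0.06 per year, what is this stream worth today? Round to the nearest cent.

Value at end of year 8: C / r = €34,000.00 / 0.06 = €566,666.6667
Discount to today: PV = €566,666.6667 / (1 + 0.06)^8 = €566,666.6667 / 1.593848 = €355,533.68

€355533.68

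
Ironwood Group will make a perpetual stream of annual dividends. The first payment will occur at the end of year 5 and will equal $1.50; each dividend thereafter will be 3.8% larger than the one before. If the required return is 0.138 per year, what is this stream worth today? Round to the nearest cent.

Value at end of year 4: C₁ / (r − g) = $1.50 / (0.138 − 0.038) = $15.0000
Discount to today: PV = $15.0000 / (1 + 0.138)^4 = $15.0000 / 1.677139 = $8.94

$8.94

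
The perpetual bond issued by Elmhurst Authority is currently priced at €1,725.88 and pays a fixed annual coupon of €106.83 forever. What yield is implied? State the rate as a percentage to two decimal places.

P = C/r ⇒ r = C/P = €106.83/€1,725.88 = 0.061899

6.19%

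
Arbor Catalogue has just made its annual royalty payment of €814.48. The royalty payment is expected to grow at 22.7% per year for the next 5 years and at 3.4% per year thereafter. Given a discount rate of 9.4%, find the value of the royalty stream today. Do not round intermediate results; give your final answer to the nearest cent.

D_1 = 999.36696
D_2 = 1226.22326
D_3 = 1504.57594
D_4 = 1846.11468
D_5 = 2265.18271
Terminal value at year 5: TV = D_5×(1+g_2)/(r−g_2) = 2342.19892/0.06 = 39036.64871
P_0 = D_1/(1+r)^1 + D_2/(1+r)^2 + D_3/(1+r)^3 + D_4/(1+r)^4 + D_5/(1+r)^5 + TV/(1+r)^5
    = 913.49814 + 1024.55412 + 1149.11144 + 1288.81145 + 1445.49511 + 24910.69913 = 30732.16940

€30732.17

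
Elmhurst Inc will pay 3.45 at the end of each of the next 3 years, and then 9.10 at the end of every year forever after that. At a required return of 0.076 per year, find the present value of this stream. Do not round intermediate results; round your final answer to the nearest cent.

PV of 3-year annuity: 3.45 × [1 − (1+0.076)^−3] / 0.076 = 8.95555
Perpetuity value at year 3: 9.10 / 0.076 = 119.73684
PV of perpetuity: 119.73684 / (1+0.076)^3 = 96.11496
Total PV = 8.95555 + 96.11496 = 105.07051

105.07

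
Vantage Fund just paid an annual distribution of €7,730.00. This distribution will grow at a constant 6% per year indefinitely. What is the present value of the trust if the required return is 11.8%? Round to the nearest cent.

€141272.41

D₁ = D₀ × (1 + g) = €7,730.00 × 1.06 = €8,193.8000
Growing perpetuity: P = D₁ / (r − g) = €8,193.8000 / (0.118 − 0.06) = €141,272.41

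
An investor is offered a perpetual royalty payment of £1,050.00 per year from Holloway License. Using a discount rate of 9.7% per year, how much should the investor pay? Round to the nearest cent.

£10824.74

Level perpetuity: PV = C / r = £1,050.00 / 0.097 = £10,824.74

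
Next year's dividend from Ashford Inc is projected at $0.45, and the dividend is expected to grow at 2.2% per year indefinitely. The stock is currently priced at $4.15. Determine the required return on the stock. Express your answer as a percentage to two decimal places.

13.04%

P = D₁/(r − g) ⇒ r = D₁/P + g = $0.4500/$4.15 + 0.022 = 0.108434 + 0.022 = 0.130434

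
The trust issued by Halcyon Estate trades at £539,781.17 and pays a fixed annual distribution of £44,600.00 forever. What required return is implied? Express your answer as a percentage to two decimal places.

8.26%

P = C/r ⇒ r = C/P = £44,600.00/£539,781.17 = 0.082626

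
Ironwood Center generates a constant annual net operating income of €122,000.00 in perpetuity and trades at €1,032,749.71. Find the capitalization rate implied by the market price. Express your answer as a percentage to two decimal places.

11.81%

P = C/r ⇒ r = C/P = €122,000.00/€1,032,749.71 = 0.118131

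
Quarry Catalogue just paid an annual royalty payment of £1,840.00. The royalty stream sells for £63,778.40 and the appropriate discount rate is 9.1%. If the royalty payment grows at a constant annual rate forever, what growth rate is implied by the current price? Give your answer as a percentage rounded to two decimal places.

P = D₀(1+g)/(r−g) ⇒ P(r−g) = D₀(1+g) ⇒ g(P+D₀) = P·r − D₀
g = (P·r − D₀)/(P + D₀) = (£63,778.40×0.091 − £1,840.00) / (£63,778.40 + £1,840.00) = 0.060407

6.04%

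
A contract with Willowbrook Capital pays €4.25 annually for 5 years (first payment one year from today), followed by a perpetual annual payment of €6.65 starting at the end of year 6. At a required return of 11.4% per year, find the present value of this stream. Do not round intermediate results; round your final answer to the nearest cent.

€49.55

PV of 5-year annuity: €4.25 × [1 − (1+0.114)^−5] / 0.114 = 15.55078
Perpetuity value at year 5: €6.65 / 0.114 = 58.33333
PV of perpetuity: 58.33333 / (1+0.114)^5 = 34.00093
Total PV = 15.55078 + 34.00093 = 49.55172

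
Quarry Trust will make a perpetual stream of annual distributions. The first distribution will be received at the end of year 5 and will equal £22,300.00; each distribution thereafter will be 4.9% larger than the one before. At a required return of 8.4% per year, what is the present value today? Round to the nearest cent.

Value at end of year 4: C₁ / (r − g) = £22,300.00 / (0.084 − 0.049) = £637,142.8571
Discount to today: PV = £637,142.8571 / (1 + 0.084)^4 = £637,142.8571 / 1.380757 = £461,444.73

£461444.73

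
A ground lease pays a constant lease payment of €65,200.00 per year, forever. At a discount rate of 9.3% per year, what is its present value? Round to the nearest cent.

Level perpetuity: PV = C / r = €65,200.00 / 0.093 = €701,075.27

€701075.27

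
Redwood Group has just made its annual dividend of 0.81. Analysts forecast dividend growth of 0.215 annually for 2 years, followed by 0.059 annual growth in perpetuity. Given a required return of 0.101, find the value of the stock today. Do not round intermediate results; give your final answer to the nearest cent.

26.75

D_1 = 0.98415
D_2 = 1.19574
Terminal value at year 2: TV = D_2×(1+g_2)/(r−g_2) = 1.26629/0.042 = 30.14979
P_0 = D_1/(1+r)^1 + D_2/(1+r)^2 + TV/(1+r)^2
    = 0.89387 + 0.98642 + 24.87194 = 26.75223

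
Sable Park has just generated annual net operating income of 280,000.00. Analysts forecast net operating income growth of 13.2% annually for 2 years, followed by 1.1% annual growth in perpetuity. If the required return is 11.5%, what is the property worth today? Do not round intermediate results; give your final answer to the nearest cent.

3378428.42

D_1 = 316960.00000
D_2 = 358798.72000
Terminal value at year 2: TV = D_2×(1+g_2)/(r−g_2) = 362745.50592/0.104 = 3487937.55692
P_0 = D_1/(1+r)^1 + D_2/(1+r)^2 + TV/(1+r)^2
    = 284269.05830 + 288603.20537 + 2805556.15993 = 3378428.42359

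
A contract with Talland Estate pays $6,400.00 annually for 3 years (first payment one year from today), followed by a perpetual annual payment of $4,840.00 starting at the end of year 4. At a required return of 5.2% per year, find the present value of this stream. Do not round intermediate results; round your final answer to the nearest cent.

$97309.32

PV of 3-year annuity: $6,400.00 × [1 − (1+0.052)^−3] / 0.052 = 17363.67646
Perpetuity value at year 3: $4,840.00 / 0.052 = 93076.92308
PV of perpetuity: 93076.92308 / (1+0.052)^3 = 79945.64276
Total PV = 17363.67646 + 79945.64276 = 97309.31921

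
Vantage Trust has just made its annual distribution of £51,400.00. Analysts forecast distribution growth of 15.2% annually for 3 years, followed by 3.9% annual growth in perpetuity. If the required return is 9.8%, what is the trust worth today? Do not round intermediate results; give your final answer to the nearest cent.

D_1 = 59212.80000
D_2 = 68213.14560
D_3 = 78581.54373
Terminal value at year 3: TV = D_3×(1+g_2)/(r−g_2) = 81646.22394/0.059 = 1383834.30401
P_0 = D_1/(1+r)^1 + D_2/(1+r)^2 + D_3/(1+r)^3 + TV/(1+r)^3
    = 53927.86885 + 56580.05912 + 59362.68498 + 1045386.94401 = 1215257.55697

£1215257.56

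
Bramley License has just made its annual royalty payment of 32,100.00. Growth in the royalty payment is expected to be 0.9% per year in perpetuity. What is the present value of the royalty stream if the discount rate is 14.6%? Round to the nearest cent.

236415.33

D₁ = D₀ × (1 + g) = 32,100.00 × 1.009 = 32,388.9000
Growing perpetuity: P = D₁ / (r − g) = 32,388.9000 / (0.146 − 0.009) = 236,415.33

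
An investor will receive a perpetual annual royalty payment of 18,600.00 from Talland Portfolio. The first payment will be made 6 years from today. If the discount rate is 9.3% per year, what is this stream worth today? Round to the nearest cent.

Value at end of year 5: C / r = 18,600.00 / 0.093 = 200,000.0000
Discount to today: PV = 200,000.0000 / (1 + 0.093)^5 = 200,000.0000 / 1.559915 = 128,212.15

128212.15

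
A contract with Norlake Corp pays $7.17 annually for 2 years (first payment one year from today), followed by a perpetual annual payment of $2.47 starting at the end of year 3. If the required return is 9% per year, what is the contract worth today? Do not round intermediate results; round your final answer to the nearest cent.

$35.71

PV of 2-year annuity: $7.17 × [1 − (1+0.09)^−2] / 0.09 = 12.61283
Perpetuity value at year 2: $2.47 / 0.09 = 27.44444
PV of perpetuity: 27.44444 / (1+0.09)^2 = 23.09944
Total PV = 12.61283 + 23.09944 = 35.71227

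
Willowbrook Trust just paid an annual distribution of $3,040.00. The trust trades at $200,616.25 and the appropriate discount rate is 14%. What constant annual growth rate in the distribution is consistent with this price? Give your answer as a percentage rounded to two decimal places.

P = D₀(1+g)/(r−g) ⇒ P(r−g) = D₀(1+g) ⇒ g(P+D₀) = P·r − D₀
g = (P·r − D₀)/(P + D₀) = ($200,616.25×0.14 − $3,040.00) / ($200,616.25 + $3,040.00) = 0.122983

12.30%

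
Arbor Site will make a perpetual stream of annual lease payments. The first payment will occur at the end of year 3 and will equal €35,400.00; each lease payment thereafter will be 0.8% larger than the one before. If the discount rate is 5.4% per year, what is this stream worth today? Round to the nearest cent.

€692730.34

Value at end of year 2: C₁ / (r − g) = €35,400.00 / (0.054 − 0.008) = €769,565.2174
Discount to today: PV = €769,565.2174 / (1 + 0.054)^2 = €769,565.2174 / 1.110916 = €692,730.34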